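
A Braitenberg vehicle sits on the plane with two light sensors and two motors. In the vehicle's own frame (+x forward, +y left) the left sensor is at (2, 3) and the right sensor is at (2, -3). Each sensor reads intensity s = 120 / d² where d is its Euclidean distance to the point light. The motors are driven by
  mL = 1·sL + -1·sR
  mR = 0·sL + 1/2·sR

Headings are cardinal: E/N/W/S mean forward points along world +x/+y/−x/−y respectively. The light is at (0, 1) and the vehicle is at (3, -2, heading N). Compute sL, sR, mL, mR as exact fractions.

120 120/37 4320/37 60/37

left sensor world pos  = (0, 0); dL² = 1
right sensor world pos = (6, 0); dR² = 37
sL = 120/1 = 120
sR = 120/37 = 120/37
mL = 1·sL + -1·sR = 4320/37
mR = 0·sL + 1/2·sR = 60/37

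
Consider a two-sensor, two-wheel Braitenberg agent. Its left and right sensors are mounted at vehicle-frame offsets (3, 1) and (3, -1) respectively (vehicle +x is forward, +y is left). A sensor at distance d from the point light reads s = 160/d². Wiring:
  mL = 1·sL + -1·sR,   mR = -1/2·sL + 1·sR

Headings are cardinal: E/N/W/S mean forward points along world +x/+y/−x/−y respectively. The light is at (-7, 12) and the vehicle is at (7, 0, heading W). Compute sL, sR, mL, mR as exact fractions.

16/29 80/121 -384/3509 1352/3509

left sensor world pos  = (4, -1); dL² = 290
right sensor world pos = (4, 1); dR² = 242
sL = 160/290 = 16/29
sR = 160/242 = 80/121
mL = 1·sL + -1·sR = -384/3509
mR = -1/2·sL + 1·sR = 1352/3509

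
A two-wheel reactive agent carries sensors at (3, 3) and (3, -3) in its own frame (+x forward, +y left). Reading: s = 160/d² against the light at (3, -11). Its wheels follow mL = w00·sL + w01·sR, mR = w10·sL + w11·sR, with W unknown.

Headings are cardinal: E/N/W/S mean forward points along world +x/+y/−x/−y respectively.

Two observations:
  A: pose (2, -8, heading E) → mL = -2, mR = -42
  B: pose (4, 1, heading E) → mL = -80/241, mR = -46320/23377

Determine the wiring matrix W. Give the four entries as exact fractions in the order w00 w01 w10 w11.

-1/2 0 -1/2 -1

obs A: pose=(2,-8,E) → sL=4, sR=40, mL=-2, mR=-42
obs B: pose=(4,1,E) → sL=160/241, sR=160/97, mL=-80/241, mR=-46320/23377
sensor matrix S = [[4, 40], [160/241, 160/97]]; det S = -466560/23377
solve [mL_A; mL_B] = S·[w00; w01] and [mR_A; mR_B] = S·[w10; w11]:
  w00 = -1/2, w01 = 0, w10 = -1/2, w11 = -1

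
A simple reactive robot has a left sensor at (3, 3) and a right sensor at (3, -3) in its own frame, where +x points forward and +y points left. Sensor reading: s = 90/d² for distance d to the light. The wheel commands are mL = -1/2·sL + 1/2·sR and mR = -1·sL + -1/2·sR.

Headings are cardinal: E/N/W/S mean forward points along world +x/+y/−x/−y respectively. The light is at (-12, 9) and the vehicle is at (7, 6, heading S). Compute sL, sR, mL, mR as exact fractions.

9/52 45/146 513/7592 -621/1898

left sensor world pos  = (10, 3); dL² = 520
right sensor world pos = (4, 3); dR² = 292
sL = 90/520 = 9/52
sR = 90/292 = 45/146
mL = -1/2·sL + 1/2·sR = 513/7592
mR = -1·sL + -1/2·sR = -621/1898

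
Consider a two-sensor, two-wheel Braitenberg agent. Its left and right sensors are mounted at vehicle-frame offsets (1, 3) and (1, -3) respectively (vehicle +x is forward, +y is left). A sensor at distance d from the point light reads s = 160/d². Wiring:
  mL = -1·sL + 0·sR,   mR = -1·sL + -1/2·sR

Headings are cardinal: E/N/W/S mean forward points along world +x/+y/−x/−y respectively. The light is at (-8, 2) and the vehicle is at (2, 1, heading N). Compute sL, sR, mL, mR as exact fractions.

left sensor world pos  = (-1, 2); dL² = 49
right sensor world pos = (5, 2); dR² = 169
sL = 160/49 = 160/49
sR = 160/169 = 160/169
mL = -1·sL + 0·sR = -160/49
mR = -1·sL + -1/2·sR = -30960/8281

160/49 160/169 -160/49 -30960/8281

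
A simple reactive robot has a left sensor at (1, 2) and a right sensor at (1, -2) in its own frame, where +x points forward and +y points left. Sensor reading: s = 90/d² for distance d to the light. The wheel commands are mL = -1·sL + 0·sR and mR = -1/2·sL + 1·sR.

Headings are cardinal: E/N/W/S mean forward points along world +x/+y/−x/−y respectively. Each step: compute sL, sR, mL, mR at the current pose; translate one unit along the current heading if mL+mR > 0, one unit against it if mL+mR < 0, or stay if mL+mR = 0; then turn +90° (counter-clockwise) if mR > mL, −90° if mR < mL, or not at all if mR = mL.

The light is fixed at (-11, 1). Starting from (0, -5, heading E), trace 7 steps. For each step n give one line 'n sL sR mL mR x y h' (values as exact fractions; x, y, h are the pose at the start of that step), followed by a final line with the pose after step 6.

n=0: pose=(0,-5,E); sL=9/16, sR=45/104; mL=-9/16, mR=63/416; mL+mR=-171/416 → advance -1; mR−mL=297/416 → turn +1·90°
n=1: pose=(-1,-5,N); sL=90/89, sR=90/169; mL=-90/89, mR=405/15041; mL+mR=-14805/15041 → advance -1; mR−mL=15615/15041 → turn +1·90°
n=2: pose=(-1,-6,W); sL=5/9, sR=45/53; mL=-5/9, mR=545/954; mL+mR=5/318 → advance +1; mR−mL=1075/954 → turn +1·90°
n=3: pose=(-2,-6,S); sL=18/37, sR=90/113; mL=-18/37, mR=2313/4181; mL+mR=279/4181 → advance +1; mR−mL=4347/4181 → turn +1·90°
n=4: pose=(-2,-7,E); sL=45/68, sR=9/20; mL=-45/68, mR=81/680; mL+mR=-369/680 → advance -1; mR−mL=531/680 → turn +1·90°
n=5: pose=(-3,-7,N); sL=18/17, sR=90/149; mL=-18/17, mR=189/2533; mL+mR=-2493/2533 → advance -1; mR−mL=2871/2533 → turn +1·90°
n=6: pose=(-3,-8,W); sL=9/17, sR=45/49; mL=-9/17, mR=1089/1666; mL+mR=207/1666 → advance +1; mR−mL=1971/1666 → turn +1·90°

0 9/16 45/104 -9/16 63/416 0 -5 E
1 90/89 90/169 -90/89 405/15041 -1 -5 N
2 5/9 45/53 -5/9 545/954 -1 -6 W
3 18/37 90/113 -18/37 2313/4181 -2 -6 S
4 45/68 9/20 -45/68 81/680 -2 -7 E
5 18/17 90/149 -18/17 189/2533 -3 -7 N
6 9/17 45/49 -9/17 1089/1666 -3 -8 W
final -4 -8 S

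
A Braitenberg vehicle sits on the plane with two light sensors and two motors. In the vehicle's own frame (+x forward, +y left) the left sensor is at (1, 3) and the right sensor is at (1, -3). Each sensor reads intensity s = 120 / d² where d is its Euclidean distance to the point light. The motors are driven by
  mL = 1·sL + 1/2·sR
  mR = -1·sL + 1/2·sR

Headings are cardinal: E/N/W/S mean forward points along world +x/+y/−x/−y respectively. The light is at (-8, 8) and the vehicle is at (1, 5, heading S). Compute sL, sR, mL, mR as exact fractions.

3/4 30/13 99/52 21/52

left sensor world pos  = (4, 4); dL² = 160
right sensor world pos = (-2, 4); dR² = 52
sL = 120/160 = 3/4
sR = 120/52 = 30/13
mL = 1·sL + 1/2·sR = 99/52
mR = -1·sL + 1/2·sR = 21/52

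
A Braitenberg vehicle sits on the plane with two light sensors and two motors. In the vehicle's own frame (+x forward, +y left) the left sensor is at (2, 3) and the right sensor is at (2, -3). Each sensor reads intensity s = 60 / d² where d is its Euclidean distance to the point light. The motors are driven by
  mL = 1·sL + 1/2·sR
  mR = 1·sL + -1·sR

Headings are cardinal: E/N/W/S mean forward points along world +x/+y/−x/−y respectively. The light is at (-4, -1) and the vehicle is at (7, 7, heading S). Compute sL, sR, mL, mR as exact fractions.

15/58 3/5 81/145 -99/290

left sensor world pos  = (10, 5); dL² = 232
right sensor world pos = (4, 5); dR² = 100
sL = 60/232 = 15/58
sR = 60/100 = 3/5
mL = 1·sL + 1/2·sR = 81/145
mR = 1·sL + -1·sR = -99/290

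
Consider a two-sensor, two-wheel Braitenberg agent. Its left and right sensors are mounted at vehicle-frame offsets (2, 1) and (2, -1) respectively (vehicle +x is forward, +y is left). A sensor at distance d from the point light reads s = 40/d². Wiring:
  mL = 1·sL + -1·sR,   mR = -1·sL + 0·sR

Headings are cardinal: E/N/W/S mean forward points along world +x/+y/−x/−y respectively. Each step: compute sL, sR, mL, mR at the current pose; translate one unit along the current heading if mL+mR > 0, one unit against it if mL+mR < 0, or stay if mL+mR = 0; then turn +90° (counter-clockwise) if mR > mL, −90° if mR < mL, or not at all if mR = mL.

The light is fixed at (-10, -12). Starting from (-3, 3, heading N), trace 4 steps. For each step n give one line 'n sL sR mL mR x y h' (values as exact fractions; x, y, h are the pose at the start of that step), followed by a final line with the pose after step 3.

0 8/65 40/353 224/22945 -8/65 -3 3 N
1 20/153 4/25 -112/3825 -20/153 -3 2 E
2 40/193 40/169 -960/32617 -40/193 -4 2 S
3 10/53 5/34 75/1802 -10/53 -4 3 W
final -3 3 N

n=0: pose=(-3,3,N); sL=8/65, sR=40/353; mL=224/22945, mR=-8/65; mL+mR=-40/353 → advance -1; mR−mL=-3048/22945 → turn -1·90°
n=1: pose=(-3,2,E); sL=20/153, sR=4/25; mL=-112/3825, mR=-20/153; mL+mR=-4/25 → advance -1; mR−mL=-388/3825 → turn -1·90°
n=2: pose=(-4,2,S); sL=40/193, sR=40/169; mL=-960/32617, mR=-40/193; mL+mR=-40/169 → advance -1; mR−mL=-5800/32617 → turn -1·90°
n=3: pose=(-4,3,W); sL=10/53, sR=5/34; mL=75/1802, mR=-10/53; mL+mR=-5/34 → advance -1; mR−mL=-415/1802 → turn -1·90°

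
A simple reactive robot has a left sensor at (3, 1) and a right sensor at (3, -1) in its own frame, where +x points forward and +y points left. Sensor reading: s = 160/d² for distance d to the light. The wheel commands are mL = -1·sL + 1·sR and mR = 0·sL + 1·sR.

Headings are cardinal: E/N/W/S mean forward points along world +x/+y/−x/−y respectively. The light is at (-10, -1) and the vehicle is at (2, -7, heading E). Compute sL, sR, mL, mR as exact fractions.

left sensor world pos  = (5, -6); dL² = 250
right sensor world pos = (5, -8); dR² = 274
sL = 160/250 = 16/25
sR = 160/274 = 80/137
mL = -1·sL + 1·sR = -192/3425
mR = 0·sL + 1·sR = 80/137

16/25 80/137 -192/3425 80/137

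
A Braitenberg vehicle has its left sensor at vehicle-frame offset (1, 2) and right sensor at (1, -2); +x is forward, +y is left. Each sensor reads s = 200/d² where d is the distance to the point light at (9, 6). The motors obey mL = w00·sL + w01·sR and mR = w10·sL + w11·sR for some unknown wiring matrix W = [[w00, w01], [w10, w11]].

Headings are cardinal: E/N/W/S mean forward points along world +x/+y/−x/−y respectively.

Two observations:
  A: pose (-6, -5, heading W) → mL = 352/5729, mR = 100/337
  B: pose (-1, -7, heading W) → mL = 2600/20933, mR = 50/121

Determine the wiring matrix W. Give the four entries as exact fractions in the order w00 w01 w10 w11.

obs A: pose=(-6,-5,W) → sL=8/17, sR=200/337, mL=352/5729, mR=100/337
obs B: pose=(-1,-7,W) → sL=100/173, sR=100/121, mL=2600/20933, mR=50/121
sensor matrix S = [[8/17, 200/337], [100/173, 100/121]]; det S = 5500800/119925157
solve [mL_A; mL_B] = S·[w00; w01] and [mR_A; mR_B] = S·[w10; w11]:
  w00 = -1/2, w01 = 1/2, w10 = 0, w11 = 1/2

-1/2 1/2 0 1/2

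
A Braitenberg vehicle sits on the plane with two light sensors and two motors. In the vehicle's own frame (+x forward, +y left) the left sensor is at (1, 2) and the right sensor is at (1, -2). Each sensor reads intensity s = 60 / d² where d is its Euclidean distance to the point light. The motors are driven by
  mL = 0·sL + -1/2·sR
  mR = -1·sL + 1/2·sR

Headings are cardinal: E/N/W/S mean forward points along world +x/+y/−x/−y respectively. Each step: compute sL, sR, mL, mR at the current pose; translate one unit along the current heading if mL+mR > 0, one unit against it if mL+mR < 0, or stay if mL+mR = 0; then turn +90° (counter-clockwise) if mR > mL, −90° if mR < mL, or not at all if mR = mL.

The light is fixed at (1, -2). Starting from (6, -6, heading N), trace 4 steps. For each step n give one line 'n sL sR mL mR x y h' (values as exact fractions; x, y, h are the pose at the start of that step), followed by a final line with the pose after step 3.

n=0: pose=(6,-6,N); sL=10/3, sR=30/29; mL=-15/29, mR=-245/87; mL+mR=-10/3 → advance -1; mR−mL=-200/87 → turn -1·90°
n=1: pose=(6,-7,E); sL=4/3, sR=12/17; mL=-6/17, mR=-50/51; mL+mR=-4/3 → advance -1; mR−mL=-32/51 → turn -1·90°
n=2: pose=(5,-7,S); sL=5/6, sR=3/2; mL=-3/4, mR=-1/12; mL+mR=-5/6 → advance -1; mR−mL=2/3 → turn +1·90°
n=3: pose=(5,-6,E); sL=60/29, sR=60/61; mL=-30/61, mR=-2790/1769; mL+mR=-60/29 → advance -1; mR−mL=-1920/1769 → turn -1·90°

0 10/3 30/29 -15/29 -245/87 6 -6 N
1 4/3 12/17 -6/17 -50/51 6 -7 E
2 5/6 3/2 -3/4 -1/12 5 -7 S
3 60/29 60/61 -30/61 -2790/1769 5 -6 E
final 4 -6 S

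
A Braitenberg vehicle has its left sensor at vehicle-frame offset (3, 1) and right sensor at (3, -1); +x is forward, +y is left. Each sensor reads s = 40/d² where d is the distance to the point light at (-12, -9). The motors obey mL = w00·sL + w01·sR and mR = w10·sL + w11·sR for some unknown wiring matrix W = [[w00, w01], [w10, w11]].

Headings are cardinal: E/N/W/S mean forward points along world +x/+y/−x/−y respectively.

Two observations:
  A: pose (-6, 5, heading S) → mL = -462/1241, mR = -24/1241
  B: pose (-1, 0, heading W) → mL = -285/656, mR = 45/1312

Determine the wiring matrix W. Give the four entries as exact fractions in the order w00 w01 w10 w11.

obs A: pose=(-6,5,S) → sL=4/17, sR=20/73, mL=-462/1241, mR=-24/1241
obs B: pose=(-1,0,W) → sL=5/16, sR=10/41, mL=-285/656, mR=45/1312
sensor matrix S = [[4/17, 20/73], [5/16, 10/41]]; det S = -5745/203524
solve [mL_A; mL_B] = S·[w00; w01] and [mR_A; mR_B] = S·[w10; w11]:
  w00 = -1, w01 = -1/2, w10 = 1/2, w11 = -1/2

-1 -1/2 1/2 -1/2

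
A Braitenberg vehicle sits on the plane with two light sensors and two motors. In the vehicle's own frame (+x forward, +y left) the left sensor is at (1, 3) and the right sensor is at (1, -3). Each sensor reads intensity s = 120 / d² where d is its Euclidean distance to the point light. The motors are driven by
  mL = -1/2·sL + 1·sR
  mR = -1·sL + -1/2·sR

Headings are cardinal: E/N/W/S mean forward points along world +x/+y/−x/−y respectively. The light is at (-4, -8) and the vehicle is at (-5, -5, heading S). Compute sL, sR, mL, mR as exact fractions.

left sensor world pos  = (-2, -6); dL² = 8
right sensor world pos = (-8, -6); dR² = 20
sL = 120/8 = 15
sR = 120/20 = 6
mL = -1/2·sL + 1·sR = -3/2
mR = -1·sL + -1/2·sR = -18

15 6 -3/2 -18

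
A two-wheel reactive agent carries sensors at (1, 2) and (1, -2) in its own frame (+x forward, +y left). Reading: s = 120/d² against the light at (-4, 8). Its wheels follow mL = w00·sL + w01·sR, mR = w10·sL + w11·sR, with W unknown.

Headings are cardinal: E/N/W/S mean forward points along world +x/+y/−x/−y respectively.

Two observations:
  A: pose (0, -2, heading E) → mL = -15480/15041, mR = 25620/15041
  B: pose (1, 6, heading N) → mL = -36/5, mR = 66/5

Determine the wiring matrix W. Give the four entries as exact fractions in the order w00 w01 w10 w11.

obs A: pose=(0,-2,E) → sL=120/89, sR=120/169, mL=-15480/15041, mR=25620/15041
obs B: pose=(1,6,N) → sL=12, sR=12/5, mL=-36/5, mR=66/5
sensor matrix S = [[120/89, 120/169], [12, 12/5]]; det S = -79488/15041
solve [mL_A; mL_B] = S·[w00; w01] and [mR_A; mR_B] = S·[w10; w11]:
  w00 = -1/2, w01 = -1/2, w10 = 1, w11 = 1/2

-1/2 -1/2 1 1/2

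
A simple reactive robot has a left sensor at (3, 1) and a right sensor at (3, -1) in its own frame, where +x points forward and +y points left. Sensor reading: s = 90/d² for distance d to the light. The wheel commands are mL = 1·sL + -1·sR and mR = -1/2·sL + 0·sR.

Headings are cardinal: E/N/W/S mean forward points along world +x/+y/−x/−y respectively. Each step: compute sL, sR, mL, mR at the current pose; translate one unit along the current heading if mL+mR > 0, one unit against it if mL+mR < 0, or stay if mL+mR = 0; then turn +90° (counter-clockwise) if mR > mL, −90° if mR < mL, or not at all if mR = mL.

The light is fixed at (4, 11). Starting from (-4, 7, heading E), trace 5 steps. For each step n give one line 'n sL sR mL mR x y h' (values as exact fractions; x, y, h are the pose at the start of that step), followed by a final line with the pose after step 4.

n=0: pose=(-4,7,E); sL=45/17, sR=9/5; mL=72/85, mR=-45/34; mL+mR=-81/170 → advance -1; mR−mL=-369/170 → turn -1·90°
n=1: pose=(-5,7,S); sL=90/113, sR=90/149; mL=3240/16837, mR=-45/113; mL+mR=-3465/16837 → advance -1; mR−mL=-9945/16837 → turn -1·90°
n=2: pose=(-5,8,W); sL=9/16, sR=45/74; mL=-27/592, mR=-9/32; mL+mR=-387/1184 → advance -1; mR−mL=-279/1184 → turn -1·90°
n=3: pose=(-4,8,N); sL=10/9, sR=90/49; mL=-320/441, mR=-5/9; mL+mR=-565/441 → advance -1; mR−mL=25/147 → turn +1·90°
n=4: pose=(-4,7,W); sL=45/73, sR=9/13; mL=-72/949, mR=-45/146; mL+mR=-729/1898 → advance -1; mR−mL=-441/1898 → turn -1·90°

0 45/17 9/5 72/85 -45/34 -4 7 E
1 90/113 90/149 3240/16837 -45/113 -5 7 S
2 9/16 45/74 -27/592 -9/32 -5 8 W
3 10/9 90/49 -320/441 -5/9 -4 8 N
4 45/73 9/13 -72/949 -45/146 -4 7 W
final -3 7 N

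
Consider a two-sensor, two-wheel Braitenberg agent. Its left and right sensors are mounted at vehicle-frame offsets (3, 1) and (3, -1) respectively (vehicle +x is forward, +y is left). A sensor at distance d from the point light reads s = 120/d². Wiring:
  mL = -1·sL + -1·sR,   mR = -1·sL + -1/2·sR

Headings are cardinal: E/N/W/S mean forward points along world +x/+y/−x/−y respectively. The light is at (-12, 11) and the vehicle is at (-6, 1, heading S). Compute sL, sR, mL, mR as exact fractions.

60/109 60/97 -12360/10573 -9090/10573

left sensor world pos  = (-5, -2); dL² = 218
right sensor world pos = (-7, -2); dR² = 194
sL = 120/218 = 60/109
sR = 120/194 = 60/97
mL = -1·sL + -1·sR = -12360/10573
mR = -1·sL + -1/2·sR = -9090/10573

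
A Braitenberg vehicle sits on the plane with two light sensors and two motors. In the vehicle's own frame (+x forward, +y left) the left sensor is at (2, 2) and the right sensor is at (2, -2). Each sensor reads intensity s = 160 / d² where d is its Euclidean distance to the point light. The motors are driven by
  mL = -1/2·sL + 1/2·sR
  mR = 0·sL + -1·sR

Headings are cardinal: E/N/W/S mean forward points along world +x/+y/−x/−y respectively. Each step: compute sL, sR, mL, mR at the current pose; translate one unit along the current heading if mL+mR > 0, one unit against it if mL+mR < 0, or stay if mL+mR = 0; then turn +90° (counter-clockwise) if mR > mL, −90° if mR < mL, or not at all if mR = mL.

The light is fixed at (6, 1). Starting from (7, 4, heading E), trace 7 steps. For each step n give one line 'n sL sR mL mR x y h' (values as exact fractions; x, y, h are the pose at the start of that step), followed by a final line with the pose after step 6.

0 80/17 16 96/17 -16 7 4 E
1 32 32 0 -32 6 4 S
2 20 4 -8 -4 6 5 W
3 160/13 32 128/13 -32 7 5 S
4 16 16/5 -32/5 -16/5 7 6 W
5 32/5 160/9 256/45 -160/9 8 6 S
6 10 5/2 -15/4 -5/2 8 7 W
final 9 7 S

n=0: pose=(7,4,E); sL=80/17, sR=16; mL=96/17, mR=-16; mL+mR=-176/17 → advance -1; mR−mL=-368/17 → turn -1·90°
n=1: pose=(6,4,S); sL=32, sR=32; mL=0, mR=-32; mL+mR=-32 → advance -1; mR−mL=-32 → turn -1·90°
n=2: pose=(6,5,W); sL=20, sR=4; mL=-8, mR=-4; mL+mR=-12 → advance -1; mR−mL=4 → turn +1·90°
n=3: pose=(7,5,S); sL=160/13, sR=32; mL=128/13, mR=-32; mL+mR=-288/13 → advance -1; mR−mL=-544/13 → turn -1·90°
n=4: pose=(7,6,W); sL=16, sR=16/5; mL=-32/5, mR=-16/5; mL+mR=-48/5 → advance -1; mR−mL=16/5 → turn +1·90°
n=5: pose=(8,6,S); sL=32/5, sR=160/9; mL=256/45, mR=-160/9; mL+mR=-544/45 → advance -1; mR−mL=-352/15 → turn -1·90°
n=6: pose=(8,7,W); sL=10, sR=5/2; mL=-15/4, mR=-5/2; mL+mR=-25/4 → advance -1; mR−mL=5/4 → turn +1·90°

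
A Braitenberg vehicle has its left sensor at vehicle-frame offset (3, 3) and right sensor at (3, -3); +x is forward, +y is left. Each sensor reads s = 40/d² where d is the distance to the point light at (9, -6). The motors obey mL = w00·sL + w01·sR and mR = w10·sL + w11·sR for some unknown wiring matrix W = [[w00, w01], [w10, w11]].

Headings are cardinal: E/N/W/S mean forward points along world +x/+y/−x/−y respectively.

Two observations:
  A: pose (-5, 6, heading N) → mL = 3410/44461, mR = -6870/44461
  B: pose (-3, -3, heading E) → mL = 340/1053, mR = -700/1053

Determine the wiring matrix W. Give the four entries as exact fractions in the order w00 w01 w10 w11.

obs A: pose=(-5,6,N) → sL=20/257, sR=20/173, mL=3410/44461, mR=-6870/44461
obs B: pose=(-3,-3,E) → sL=40/117, sR=40/81, mL=340/1053, mR=-700/1053
sensor matrix S = [[20/257, 20/173], [40/117, 40/81]]; det S = -51200/46817433
solve [mL_A; mL_B] = S·[w00; w01] and [mR_A; mR_B] = S·[w10; w11]:
  w00 = -1/2, w01 = 1, w10 = -1/2, w11 = -1

-1/2 1 -1/2 -1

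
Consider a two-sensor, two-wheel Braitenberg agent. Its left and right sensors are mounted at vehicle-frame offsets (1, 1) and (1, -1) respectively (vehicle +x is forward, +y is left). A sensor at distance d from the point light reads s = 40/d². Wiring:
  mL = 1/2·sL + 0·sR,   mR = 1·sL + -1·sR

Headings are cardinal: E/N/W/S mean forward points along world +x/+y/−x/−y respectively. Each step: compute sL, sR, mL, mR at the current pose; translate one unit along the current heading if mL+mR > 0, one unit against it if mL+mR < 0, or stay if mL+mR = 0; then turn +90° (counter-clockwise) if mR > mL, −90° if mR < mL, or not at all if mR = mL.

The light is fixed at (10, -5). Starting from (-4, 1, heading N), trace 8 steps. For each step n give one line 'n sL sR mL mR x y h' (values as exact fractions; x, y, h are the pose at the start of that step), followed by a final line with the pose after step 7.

0 20/137 20/109 10/137 -560/14933 -4 1 N
1 40/233 8/41 20/233 -224/9553 -4 2 E
2 2/9 5/29 1/9 13/261 -3 2 S
3 40/221 8/49 20/221 192/10829 -3 1 W
4 20/137 20/109 10/137 -560/14933 -4 1 N
5 40/233 8/41 20/233 -224/9553 -4 2 E
6 2/9 5/29 1/9 13/261 -3 2 S
7 40/221 8/49 20/221 192/10829 -3 1 W
final -4 1 N

n=0: pose=(-4,1,N); sL=20/137, sR=20/109; mL=10/137, mR=-560/14933; mL+mR=530/14933 → advance +1; mR−mL=-1650/14933 → turn -1·90°
n=1: pose=(-4,2,E); sL=40/233, sR=8/41; mL=20/233, mR=-224/9553; mL+mR=596/9553 → advance +1; mR−mL=-1044/9553 → turn -1·90°
n=2: pose=(-3,2,S); sL=2/9, sR=5/29; mL=1/9, mR=13/261; mL+mR=14/87 → advance +1; mR−mL=-16/261 → turn -1·90°
n=3: pose=(-3,1,W); sL=40/221, sR=8/49; mL=20/221, mR=192/10829; mL+mR=1172/10829 → advance +1; mR−mL=-788/10829 → turn -1·90°
n=4: pose=(-4,1,N); sL=20/137, sR=20/109; mL=10/137, mR=-560/14933; mL+mR=530/14933 → advance +1; mR−mL=-1650/14933 → turn -1·90°
n=5: pose=(-4,2,E); sL=40/233, sR=8/41; mL=20/233, mR=-224/9553; mL+mR=596/9553 → advance +1; mR−mL=-1044/9553 → turn -1·90°
n=6: pose=(-3,2,S); sL=2/9, sR=5/29; mL=1/9, mR=13/261; mL+mR=14/87 → advance +1; mR−mL=-16/261 → turn -1·90°
n=7: pose=(-3,1,W); sL=40/221, sR=8/49; mL=20/221, mR=192/10829; mL+mR=1172/10829 → advance +1; mR−mL=-788/10829 → turn -1·90°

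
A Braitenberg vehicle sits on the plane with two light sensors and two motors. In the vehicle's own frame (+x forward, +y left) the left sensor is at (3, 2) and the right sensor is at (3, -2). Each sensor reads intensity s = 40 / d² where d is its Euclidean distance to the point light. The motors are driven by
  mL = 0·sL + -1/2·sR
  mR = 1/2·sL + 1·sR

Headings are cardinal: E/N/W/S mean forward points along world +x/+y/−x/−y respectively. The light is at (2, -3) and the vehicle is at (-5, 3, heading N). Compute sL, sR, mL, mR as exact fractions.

20/81 20/53 -10/53 2150/4293

left sensor world pos  = (-7, 6); dL² = 162
right sensor world pos = (-3, 6); dR² = 106
sL = 40/162 = 20/81
sR = 40/106 = 20/53
mL = 0·sL + -1/2·sR = -10/53
mR = 1/2·sL + 1·sR = 2150/4293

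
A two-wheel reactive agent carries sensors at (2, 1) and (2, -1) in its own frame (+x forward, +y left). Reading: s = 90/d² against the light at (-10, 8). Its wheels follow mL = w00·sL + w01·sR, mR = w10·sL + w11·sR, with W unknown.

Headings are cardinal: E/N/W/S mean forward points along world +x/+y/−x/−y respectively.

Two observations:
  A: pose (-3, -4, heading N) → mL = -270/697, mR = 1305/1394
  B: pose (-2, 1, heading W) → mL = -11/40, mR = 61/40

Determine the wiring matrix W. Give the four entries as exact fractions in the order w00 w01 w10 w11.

obs A: pose=(-3,-4,N) → sL=45/68, sR=45/82, mL=-270/697, mR=1305/1394
obs B: pose=(-2,1,W) → sL=9/10, sR=5/4, mL=-11/40, mR=61/40
sensor matrix S = [[45/68, 45/82], [9/10, 5/4]]; det S = 3717/11152
solve [mL_A; mL_B] = S·[w00; w01] and [mR_A; mR_B] = S·[w10; w11]:
  w00 = -1, w01 = 1/2, w10 = 1, w11 = 1/2

-1 1/2 1 1/2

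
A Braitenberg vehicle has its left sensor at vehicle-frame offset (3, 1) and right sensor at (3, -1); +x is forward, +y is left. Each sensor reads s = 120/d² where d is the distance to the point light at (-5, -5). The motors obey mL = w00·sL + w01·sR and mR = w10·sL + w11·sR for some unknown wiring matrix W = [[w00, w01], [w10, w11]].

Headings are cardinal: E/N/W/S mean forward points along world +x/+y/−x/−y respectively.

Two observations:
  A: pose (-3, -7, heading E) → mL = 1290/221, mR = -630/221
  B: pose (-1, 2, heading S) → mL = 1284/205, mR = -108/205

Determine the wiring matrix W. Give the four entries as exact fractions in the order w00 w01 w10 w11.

1/2 1 -1 1/2

obs A: pose=(-3,-7,E) → sL=60/13, sR=60/17, mL=1290/221, mR=-630/221
obs B: pose=(-1,2,S) → sL=120/41, sR=24/5, mL=1284/205, mR=-108/205
sensor matrix S = [[60/13, 60/17], [120/41, 24/5]]; det S = 107136/9061
solve [mL_A; mL_B] = S·[w00; w01] and [mR_A; mR_B] = S·[w10; w11]:
  w00 = 1/2, w01 = 1, w10 = -1, w11 = 1/2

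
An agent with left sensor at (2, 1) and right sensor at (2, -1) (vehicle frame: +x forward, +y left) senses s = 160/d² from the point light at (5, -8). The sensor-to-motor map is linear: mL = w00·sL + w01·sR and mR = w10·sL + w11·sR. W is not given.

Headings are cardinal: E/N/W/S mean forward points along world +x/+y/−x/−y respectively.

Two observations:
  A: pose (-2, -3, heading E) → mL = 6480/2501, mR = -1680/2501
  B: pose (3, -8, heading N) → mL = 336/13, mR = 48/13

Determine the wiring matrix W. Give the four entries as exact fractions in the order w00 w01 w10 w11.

obs A: pose=(-2,-3,E) → sL=160/61, sR=160/41, mL=6480/2501, mR=-1680/2501
obs B: pose=(3,-8,N) → sL=160/13, sR=32, mL=336/13, mR=48/13
sensor matrix S = [[160/61, 160/41], [160/13, 32]]; det S = 1167360/32513
solve [mL_A; mL_B] = S·[w00; w01] and [mR_A; mR_B] = S·[w10; w11]:
  w00 = -1/2, w01 = 1, w10 = -1, w11 = 1/2

-1/2 1 -1 1/2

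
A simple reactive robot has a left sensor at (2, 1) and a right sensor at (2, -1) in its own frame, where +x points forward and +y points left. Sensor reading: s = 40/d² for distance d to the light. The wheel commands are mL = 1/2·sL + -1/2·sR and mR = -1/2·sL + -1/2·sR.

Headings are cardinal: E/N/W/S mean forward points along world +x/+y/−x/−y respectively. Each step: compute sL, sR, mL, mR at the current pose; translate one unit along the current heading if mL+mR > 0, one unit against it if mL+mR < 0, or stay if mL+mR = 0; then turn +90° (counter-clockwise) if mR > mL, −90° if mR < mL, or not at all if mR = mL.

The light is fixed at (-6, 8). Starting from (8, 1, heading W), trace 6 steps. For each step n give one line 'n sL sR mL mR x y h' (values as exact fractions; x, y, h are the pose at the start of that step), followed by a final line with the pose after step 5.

0 5/26 2/9 -7/468 -97/468 8 1 W
1 40/221 40/281 1200/62101 -10040/62101 9 1 N
2 20/169 4/37 32/6253 -708/6253 9 0 E
3 8/65 40/269 -224/17485 -2376/17485 8 0 S
4 5/26 2/9 -7/468 -97/468 8 1 W
5 40/221 40/281 1200/62101 -10040/62101 9 1 N
final 9 0 E

n=0: pose=(8,1,W); sL=5/26, sR=2/9; mL=-7/468, mR=-97/468; mL+mR=-2/9 → advance -1; mR−mL=-5/26 → turn -1·90°
n=1: pose=(9,1,N); sL=40/221, sR=40/281; mL=1200/62101, mR=-10040/62101; mL+mR=-40/281 → advance -1; mR−mL=-40/221 → turn -1·90°
n=2: pose=(9,0,E); sL=20/169, sR=4/37; mL=32/6253, mR=-708/6253; mL+mR=-4/37 → advance -1; mR−mL=-20/169 → turn -1·90°
n=3: pose=(8,0,S); sL=8/65, sR=40/269; mL=-224/17485, mR=-2376/17485; mL+mR=-40/269 → advance -1; mR−mL=-8/65 → turn -1·90°
n=4: pose=(8,1,W); sL=5/26, sR=2/9; mL=-7/468, mR=-97/468; mL+mR=-2/9 → advance -1; mR−mL=-5/26 → turn -1·90°
n=5: pose=(9,1,N); sL=40/221, sR=40/281; mL=1200/62101, mR=-10040/62101; mL+mR=-40/281 → advance -1; mR−mL=-40/221 → turn -1·90°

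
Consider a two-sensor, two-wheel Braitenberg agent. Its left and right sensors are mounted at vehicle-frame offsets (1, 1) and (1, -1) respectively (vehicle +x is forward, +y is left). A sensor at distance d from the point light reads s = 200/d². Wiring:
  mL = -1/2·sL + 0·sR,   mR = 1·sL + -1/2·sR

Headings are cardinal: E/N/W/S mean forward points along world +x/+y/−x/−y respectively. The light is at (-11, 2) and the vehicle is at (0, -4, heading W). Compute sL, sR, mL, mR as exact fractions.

200/149 8/5 -100/149 404/745

left sensor world pos  = (-1, -5); dL² = 149
right sensor world pos = (-1, -3); dR² = 125
sL = 200/149 = 200/149
sR = 200/125 = 8/5
mL = -1/2·sL + 0·sR = -100/149
mR = 1·sL + -1/2·sR = 404/745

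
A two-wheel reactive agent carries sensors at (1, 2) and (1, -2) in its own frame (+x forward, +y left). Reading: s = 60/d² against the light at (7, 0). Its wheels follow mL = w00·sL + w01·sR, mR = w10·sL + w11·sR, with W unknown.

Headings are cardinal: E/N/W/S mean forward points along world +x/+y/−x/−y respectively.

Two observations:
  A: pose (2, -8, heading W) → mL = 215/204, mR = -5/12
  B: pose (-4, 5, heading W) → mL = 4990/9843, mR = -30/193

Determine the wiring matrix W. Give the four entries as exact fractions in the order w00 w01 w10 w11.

obs A: pose=(2,-8,W) → sL=15/34, sR=5/6, mL=215/204, mR=-5/12
obs B: pose=(-4,5,W) → sL=20/51, sR=60/193, mL=4990/9843, mR=-30/193
sensor matrix S = [[15/34, 5/6], [20/51, 60/193]]; det S = -5600/29529
solve [mL_A; mL_B] = S·[w00; w01] and [mR_A; mR_B] = S·[w10; w11]:
  w00 = 1/2, w01 = 1, w10 = 0, w11 = -1/2

1/2 1 0 -1/2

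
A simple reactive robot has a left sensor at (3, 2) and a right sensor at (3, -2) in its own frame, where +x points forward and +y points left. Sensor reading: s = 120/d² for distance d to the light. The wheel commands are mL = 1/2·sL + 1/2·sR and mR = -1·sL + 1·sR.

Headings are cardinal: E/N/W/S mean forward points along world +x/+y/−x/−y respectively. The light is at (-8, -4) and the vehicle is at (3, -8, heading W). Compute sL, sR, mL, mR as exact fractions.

6/5 30/17 126/85 48/85

left sensor world pos  = (0, -10); dL² = 100
right sensor world pos = (0, -6); dR² = 68
sL = 120/100 = 6/5
sR = 120/68 = 30/17
mL = 1/2·sL + 1/2·sR = 126/85
mR = -1·sL + 1·sR = 48/85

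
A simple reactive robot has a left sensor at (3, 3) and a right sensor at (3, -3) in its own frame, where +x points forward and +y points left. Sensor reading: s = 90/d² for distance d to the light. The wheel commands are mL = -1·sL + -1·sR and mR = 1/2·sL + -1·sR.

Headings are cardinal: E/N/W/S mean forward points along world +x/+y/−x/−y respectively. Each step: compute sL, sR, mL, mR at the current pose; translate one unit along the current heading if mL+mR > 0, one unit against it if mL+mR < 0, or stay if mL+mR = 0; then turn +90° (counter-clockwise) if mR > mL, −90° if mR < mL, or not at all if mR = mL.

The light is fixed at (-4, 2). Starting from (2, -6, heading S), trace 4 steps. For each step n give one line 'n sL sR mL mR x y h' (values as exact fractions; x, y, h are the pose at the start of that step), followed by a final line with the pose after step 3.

n=0: pose=(2,-6,S); sL=45/101, sR=9/13; mL=-1494/1313, mR=-1233/2626; mL+mR=-4221/2626 → advance -1; mR−mL=135/202 → turn +1·90°
n=1: pose=(2,-5,E); sL=90/97, sR=90/181; mL=-25020/17557, mR=-585/17557; mL+mR=-25605/17557 → advance -1; mR−mL=135/97 → turn +1·90°
n=2: pose=(1,-5,N); sL=9/2, sR=9/8; mL=-45/8, mR=9/8; mL+mR=-9/2 → advance -1; mR−mL=27/4 → turn +1·90°
n=3: pose=(1,-6,W); sL=18/25, sR=90/29; mL=-2772/725, mR=-1989/725; mL+mR=-4761/725 → advance -1; mR−mL=27/25 → turn +1·90°

0 45/101 9/13 -1494/1313 -1233/2626 2 -6 S
1 90/97 90/181 -25020/17557 -585/17557 2 -5 E
2 9/2 9/8 -45/8 9/8 1 -5 N
3 18/25 90/29 -2772/725 -1989/725 1 -6 W
final 2 -6 S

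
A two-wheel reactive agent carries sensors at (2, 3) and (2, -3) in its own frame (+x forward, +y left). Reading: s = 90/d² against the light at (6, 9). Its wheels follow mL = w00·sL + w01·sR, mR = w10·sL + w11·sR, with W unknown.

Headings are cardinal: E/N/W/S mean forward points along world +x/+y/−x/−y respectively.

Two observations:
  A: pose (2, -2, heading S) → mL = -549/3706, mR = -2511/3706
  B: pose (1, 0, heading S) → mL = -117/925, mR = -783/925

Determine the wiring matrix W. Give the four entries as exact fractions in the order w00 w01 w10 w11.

1/2 -1 -1/2 -1

obs A: pose=(2,-2,S) → sL=9/17, sR=45/109, mL=-549/3706, mR=-2511/3706
obs B: pose=(1,0,S) → sL=18/25, sR=18/37, mL=-117/925, mR=-783/925
sensor matrix S = [[9/17, 45/109], [18/25, 18/37]]; det S = -13608/342805
solve [mL_A; mL_B] = S·[w00; w01] and [mR_A; mR_B] = S·[w10; w11]:
  w00 = 1/2, w01 = -1, w10 = -1/2, w11 = -1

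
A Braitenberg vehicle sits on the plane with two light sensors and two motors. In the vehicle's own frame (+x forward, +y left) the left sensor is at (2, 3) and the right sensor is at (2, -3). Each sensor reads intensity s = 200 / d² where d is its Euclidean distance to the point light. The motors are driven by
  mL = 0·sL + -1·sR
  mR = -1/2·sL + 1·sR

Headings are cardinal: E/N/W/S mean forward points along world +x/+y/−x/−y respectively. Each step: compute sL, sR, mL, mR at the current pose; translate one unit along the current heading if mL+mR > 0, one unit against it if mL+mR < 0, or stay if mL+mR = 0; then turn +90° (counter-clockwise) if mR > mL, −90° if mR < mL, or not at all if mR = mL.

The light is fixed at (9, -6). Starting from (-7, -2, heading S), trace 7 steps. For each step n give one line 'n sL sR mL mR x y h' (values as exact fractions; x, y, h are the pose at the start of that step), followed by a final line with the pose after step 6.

0 200/173 40/73 -40/73 -380/12629 -7 -2 S
1 10/13 1 -1 8/13 -7 -1 E
2 200/449 40/49 -40/49 13060/22001 -8 -1 N
3 100/181 20/41 -20/41 1570/7421 -8 -2 W
4 200/173 40/73 -40/73 -380/12629 -7 -2 S
5 10/13 1 -1 8/13 -7 -1 E
6 200/449 40/49 -40/49 13060/22001 -8 -1 N
final -8 -2 W

n=0: pose=(-7,-2,S); sL=200/173, sR=40/73; mL=-40/73, mR=-380/12629; mL+mR=-100/173 → advance -1; mR−mL=6540/12629 → turn +1·90°
n=1: pose=(-7,-1,E); sL=10/13, sR=1; mL=-1, mR=8/13; mL+mR=-5/13 → advance -1; mR−mL=21/13 → turn +1·90°
n=2: pose=(-8,-1,N); sL=200/449, sR=40/49; mL=-40/49, mR=13060/22001; mL+mR=-100/449 → advance -1; mR−mL=31020/22001 → turn +1·90°
n=3: pose=(-8,-2,W); sL=100/181, sR=20/41; mL=-20/41, mR=1570/7421; mL+mR=-50/181 → advance -1; mR−mL=5190/7421 → turn +1·90°
n=4: pose=(-7,-2,S); sL=200/173, sR=40/73; mL=-40/73, mR=-380/12629; mL+mR=-100/173 → advance -1; mR−mL=6540/12629 → turn +1·90°
n=5: pose=(-7,-1,E); sL=10/13, sR=1; mL=-1, mR=8/13; mL+mR=-5/13 → advance -1; mR−mL=21/13 → turn +1·90°
n=6: pose=(-8,-1,N); sL=200/449, sR=40/49; mL=-40/49, mR=13060/22001; mL+mR=-100/449 → advance -1; mR−mL=31020/22001 → turn +1·90°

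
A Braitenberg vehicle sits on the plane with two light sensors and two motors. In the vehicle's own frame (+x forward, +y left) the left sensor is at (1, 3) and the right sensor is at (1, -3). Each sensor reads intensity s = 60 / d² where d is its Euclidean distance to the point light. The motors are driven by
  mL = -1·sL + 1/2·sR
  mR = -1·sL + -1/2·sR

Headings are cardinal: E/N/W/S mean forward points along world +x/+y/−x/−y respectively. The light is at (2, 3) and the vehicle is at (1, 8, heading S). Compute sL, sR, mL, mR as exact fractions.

3 15/8 -33/16 -63/16

left sensor world pos  = (4, 7); dL² = 20
right sensor world pos = (-2, 7); dR² = 32
sL = 60/20 = 3
sR = 60/32 = 15/8
mL = -1·sL + 1/2·sR = -33/16
mR = -1·sL + -1/2·sR = -63/16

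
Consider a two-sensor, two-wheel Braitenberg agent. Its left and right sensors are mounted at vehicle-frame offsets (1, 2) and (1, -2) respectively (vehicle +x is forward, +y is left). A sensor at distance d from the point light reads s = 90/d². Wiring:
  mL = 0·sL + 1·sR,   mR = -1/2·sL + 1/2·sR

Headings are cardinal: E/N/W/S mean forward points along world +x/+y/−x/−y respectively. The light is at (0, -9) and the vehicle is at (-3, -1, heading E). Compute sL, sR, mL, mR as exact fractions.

45/52 9/4 9/4 9/13

left sensor world pos  = (-2, 1); dL² = 104
right sensor world pos = (-2, -3); dR² = 40
sL = 90/104 = 45/52
sR = 90/40 = 9/4
mL = 0·sL + 1·sR = 9/4
mR = -1/2·sL + 1/2·sR = 9/13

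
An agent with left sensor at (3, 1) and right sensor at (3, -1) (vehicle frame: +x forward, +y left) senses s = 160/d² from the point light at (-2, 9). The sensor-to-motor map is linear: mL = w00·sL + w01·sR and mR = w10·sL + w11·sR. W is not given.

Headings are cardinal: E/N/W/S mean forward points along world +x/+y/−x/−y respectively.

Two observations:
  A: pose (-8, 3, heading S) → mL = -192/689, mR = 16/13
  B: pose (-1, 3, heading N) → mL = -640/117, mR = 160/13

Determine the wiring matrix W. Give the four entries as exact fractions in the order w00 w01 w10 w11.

obs A: pose=(-8,3,S) → sL=80/53, sR=16/13, mL=-192/689, mR=16/13
obs B: pose=(-1,3,N) → sL=160/9, sR=160/13, mL=-640/117, mR=160/13
sensor matrix S = [[80/53, 16/13], [160/9, 160/13]]; det S = -20480/6201
solve [mL_A; mL_B] = S·[w00; w01] and [mR_A; mR_B] = S·[w10; w11]:
  w00 = -1, w01 = 1, w10 = 0, w11 = 1

-1 1 0 1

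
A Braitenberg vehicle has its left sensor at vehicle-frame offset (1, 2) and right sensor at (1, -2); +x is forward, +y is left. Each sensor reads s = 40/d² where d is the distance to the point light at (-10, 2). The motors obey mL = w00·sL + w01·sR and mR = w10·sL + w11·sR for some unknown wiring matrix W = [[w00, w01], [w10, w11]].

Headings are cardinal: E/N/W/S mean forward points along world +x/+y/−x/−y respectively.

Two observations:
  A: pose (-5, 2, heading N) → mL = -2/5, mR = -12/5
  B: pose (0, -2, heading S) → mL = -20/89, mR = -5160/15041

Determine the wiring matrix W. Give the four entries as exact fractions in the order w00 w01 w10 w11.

0 -1/2 -1/2 -1/2

obs A: pose=(-5,2,N) → sL=4, sR=4/5, mL=-2/5, mR=-12/5
obs B: pose=(0,-2,S) → sL=40/169, sR=40/89, mL=-20/89, mR=-5160/15041
sensor matrix S = [[4, 4/5], [40/169, 40/89]]; det S = 24192/15041
solve [mL_A; mL_B] = S·[w00; w01] and [mR_A; mR_B] = S·[w10; w11]:
  w00 = 0, w01 = -1/2, w10 = -1/2, w11 = -1/2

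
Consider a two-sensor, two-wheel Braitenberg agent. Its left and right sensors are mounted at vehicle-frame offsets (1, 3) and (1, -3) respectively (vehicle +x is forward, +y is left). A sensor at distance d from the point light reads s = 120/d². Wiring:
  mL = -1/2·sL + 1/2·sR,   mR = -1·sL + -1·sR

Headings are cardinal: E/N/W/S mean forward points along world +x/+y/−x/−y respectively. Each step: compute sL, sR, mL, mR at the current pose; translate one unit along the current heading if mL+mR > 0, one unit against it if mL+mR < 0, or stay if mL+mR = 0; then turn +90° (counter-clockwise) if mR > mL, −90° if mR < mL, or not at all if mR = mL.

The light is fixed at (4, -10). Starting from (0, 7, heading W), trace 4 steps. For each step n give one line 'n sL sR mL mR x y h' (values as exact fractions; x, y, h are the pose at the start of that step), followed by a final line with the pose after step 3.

n=0: pose=(0,7,W); sL=120/221, sR=24/85; mL=-144/1105, mR=-912/1105; mL+mR=-1056/1105 → advance -1; mR−mL=-768/1105 → turn -1·90°
n=1: pose=(1,7,N); sL=1/3, sR=10/27; mL=1/54, mR=-19/27; mL+mR=-37/54 → advance -1; mR−mL=-13/18 → turn -1·90°
n=2: pose=(1,6,E); sL=24/73, sR=120/173; mL=2304/12629, mR=-12912/12629; mL+mR=-10608/12629 → advance -1; mR−mL=-15216/12629 → turn -1·90°
n=3: pose=(0,6,S); sL=60/113, sR=60/137; mL=-720/15481, mR=-15000/15481; mL+mR=-15720/15481 → advance -1; mR−mL=-14280/15481 → turn -1·90°

0 120/221 24/85 -144/1105 -912/1105 0 7 W
1 1/3 10/27 1/54 -19/27 1 7 N
2 24/73 120/173 2304/12629 -12912/12629 1 6 E
3 60/113 60/137 -720/15481 -15000/15481 0 6 S
final 0 7 W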